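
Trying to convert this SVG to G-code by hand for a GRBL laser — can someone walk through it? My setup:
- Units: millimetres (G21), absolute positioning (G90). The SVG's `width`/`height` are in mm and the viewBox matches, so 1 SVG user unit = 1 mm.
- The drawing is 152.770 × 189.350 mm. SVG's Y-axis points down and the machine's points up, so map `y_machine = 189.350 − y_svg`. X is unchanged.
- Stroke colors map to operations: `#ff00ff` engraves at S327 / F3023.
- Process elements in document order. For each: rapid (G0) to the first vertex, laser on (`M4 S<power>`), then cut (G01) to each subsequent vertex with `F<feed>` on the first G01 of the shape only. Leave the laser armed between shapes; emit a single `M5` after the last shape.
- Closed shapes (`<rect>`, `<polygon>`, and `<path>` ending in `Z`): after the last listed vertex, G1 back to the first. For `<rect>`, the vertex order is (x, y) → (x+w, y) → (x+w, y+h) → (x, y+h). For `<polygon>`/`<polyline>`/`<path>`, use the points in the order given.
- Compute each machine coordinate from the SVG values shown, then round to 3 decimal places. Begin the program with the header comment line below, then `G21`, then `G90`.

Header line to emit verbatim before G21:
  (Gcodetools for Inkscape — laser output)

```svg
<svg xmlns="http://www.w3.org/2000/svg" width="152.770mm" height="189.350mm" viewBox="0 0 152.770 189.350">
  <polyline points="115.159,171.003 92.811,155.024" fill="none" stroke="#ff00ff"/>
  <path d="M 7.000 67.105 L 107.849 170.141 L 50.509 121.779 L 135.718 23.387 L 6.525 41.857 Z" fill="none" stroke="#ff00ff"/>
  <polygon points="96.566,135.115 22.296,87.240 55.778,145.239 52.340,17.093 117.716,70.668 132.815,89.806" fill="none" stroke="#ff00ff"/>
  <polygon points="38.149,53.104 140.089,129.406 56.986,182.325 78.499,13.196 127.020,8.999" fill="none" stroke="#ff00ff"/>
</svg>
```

Since the viewBox matches the mm dimensions, user units are millimetres directly. The only transform is the Y-flip y_m = 189.350 − y_svg.

Shape 1 is a line segment drawn with `<polyline>`. Its stroke #ff00ff means engrave at S327, F3023. After flipping Y the toolpath is (115.159,18.347) → (92.811,34.326).

Shape 2 is a closed polygon drawn with `<path>`. Its stroke #ff00ff means engrave at S327, F3023. After flipping Y the toolpath is (7.000,122.245) → (107.849,19.209) → (50.509,67.571) → (135.718,165.963) → (6.525,147.493) → (7.000,122.245), returning to the start.

Shape 3 is a closed polygon drawn with `<polygon>`. Its stroke #ff00ff means engrave at S327, F3023. After flipping Y the toolpath is (96.566,54.235) → (22.296,102.110) → (55.778,44.111) → (52.340,172.257) → (117.716,118.682) → (132.815,99.544) → (96.566,54.235), returning to the start.

Shape 4 is a closed polygon drawn with `<polygon>`. Its stroke #ff00ff means engrave at S327, F3023. After flipping Y the toolpath is (38.149,136.246) → (140.089,59.944) → (56.986,7.025) → (78.499,176.154) → (127.020,180.351) → (38.149,136.246), returning to the start.

(Gcodetools for Inkscape — laser output)
G21
G90
G0 X115.159 Y18.347
M4 S327
G01 X92.811 Y34.326 F3023
G0 X7.000 Y122.245
M4 S327
G01 X107.849 Y19.209 F3023
G01 X50.509 Y67.571
G01 X135.718 Y165.963
G01 X6.525 Y147.493
G01 X7.000 Y122.245
G0 X96.566 Y54.235
M4 S327
G01 X22.296 Y102.110 F3023
G01 X55.778 Y44.111
G01 X52.340 Y172.257
G01 X117.716 Y118.682
G01 X132.815 Y99.544
G01 X96.566 Y54.235
G0 X38.149 Y136.246
M4 S327
G01 X140.089 Y59.944 F3023
G01 X56.986 Y7.025
G01 X78.499 Y176.154
G01 X127.020 Y180.351
G01 X38.149 Y136.246
M5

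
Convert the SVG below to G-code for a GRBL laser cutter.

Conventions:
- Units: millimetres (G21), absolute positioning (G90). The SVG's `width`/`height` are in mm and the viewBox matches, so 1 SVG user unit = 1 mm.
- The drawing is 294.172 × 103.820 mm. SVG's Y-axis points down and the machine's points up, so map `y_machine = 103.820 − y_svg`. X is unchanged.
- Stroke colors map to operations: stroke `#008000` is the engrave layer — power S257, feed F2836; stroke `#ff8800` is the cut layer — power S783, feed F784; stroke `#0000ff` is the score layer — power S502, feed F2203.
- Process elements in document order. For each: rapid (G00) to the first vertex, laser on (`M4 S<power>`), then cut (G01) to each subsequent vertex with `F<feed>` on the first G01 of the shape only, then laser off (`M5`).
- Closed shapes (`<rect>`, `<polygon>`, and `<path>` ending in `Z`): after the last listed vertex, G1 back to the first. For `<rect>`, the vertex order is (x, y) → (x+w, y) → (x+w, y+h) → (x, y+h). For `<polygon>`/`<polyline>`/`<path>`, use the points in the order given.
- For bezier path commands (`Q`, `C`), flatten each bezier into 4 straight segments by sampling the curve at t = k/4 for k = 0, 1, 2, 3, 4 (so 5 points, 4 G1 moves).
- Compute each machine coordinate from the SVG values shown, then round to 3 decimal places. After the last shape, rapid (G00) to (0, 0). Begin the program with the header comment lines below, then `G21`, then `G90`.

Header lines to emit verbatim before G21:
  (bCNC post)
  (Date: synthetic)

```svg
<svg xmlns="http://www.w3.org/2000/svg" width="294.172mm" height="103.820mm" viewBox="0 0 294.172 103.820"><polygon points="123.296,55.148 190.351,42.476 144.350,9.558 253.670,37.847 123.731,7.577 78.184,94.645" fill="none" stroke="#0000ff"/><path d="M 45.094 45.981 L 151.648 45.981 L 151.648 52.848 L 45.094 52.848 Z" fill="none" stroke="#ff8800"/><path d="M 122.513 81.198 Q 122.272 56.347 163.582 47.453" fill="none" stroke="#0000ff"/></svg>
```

Since the viewBox matches the mm dimensions, user units are millimetres directly. The only transform is the Y-flip y_m = 103.820 − y_svg.

Shape 1 is a closed polygon drawn with `<polygon>`. Its stroke #0000ff means score at S502, F2203. After flipping Y the toolpath is (123.296,48.672) → (190.351,61.344) → (144.350,94.262) → (253.670,65.973) → (123.731,96.243) → (78.184,9.175) → (123.296,48.672), returning to the start.

Shape 2 is a rectangle drawn with `<path>`. Its stroke #ff8800 means cut at S783, F784. After flipping Y the toolpath is (45.094,57.839) → (151.648,57.839) → (151.648,50.972) → (45.094,50.972) → (45.094,57.839), returning to the start.

Shape 3 is a quadratic bezier drawn with `<path>`. Its stroke #0000ff means score at S502, F2203. After flipping Y the toolpath is (122.513,22.622) → (124.989,34.050) → (132.660,43.484) → (145.524,50.923) → (163.582,56.367).

(bCNC post)
(Date: synthetic)
G21
G90
G00 X123.296 Y48.672
M4 S502
G01 X190.351 Y61.344 F2203
G01 X144.350 Y94.262
G01 X253.670 Y65.973
G01 X123.731 Y96.243
G01 X78.184 Y9.175
G01 X123.296 Y48.672
M5
G00 X45.094 Y57.839
M4 S783
G01 X151.648 Y57.839 F784
G01 X151.648 Y50.972
G01 X45.094 Y50.972
G01 X45.094 Y57.839
M5
G00 X122.513 Y22.622
M4 S502
G01 X124.989 Y34.050 F2203
G01 X132.660 Y43.484
G01 X145.524 Y50.923
G01 X163.582 Y56.367
M5
G00 X0.000 Y0.000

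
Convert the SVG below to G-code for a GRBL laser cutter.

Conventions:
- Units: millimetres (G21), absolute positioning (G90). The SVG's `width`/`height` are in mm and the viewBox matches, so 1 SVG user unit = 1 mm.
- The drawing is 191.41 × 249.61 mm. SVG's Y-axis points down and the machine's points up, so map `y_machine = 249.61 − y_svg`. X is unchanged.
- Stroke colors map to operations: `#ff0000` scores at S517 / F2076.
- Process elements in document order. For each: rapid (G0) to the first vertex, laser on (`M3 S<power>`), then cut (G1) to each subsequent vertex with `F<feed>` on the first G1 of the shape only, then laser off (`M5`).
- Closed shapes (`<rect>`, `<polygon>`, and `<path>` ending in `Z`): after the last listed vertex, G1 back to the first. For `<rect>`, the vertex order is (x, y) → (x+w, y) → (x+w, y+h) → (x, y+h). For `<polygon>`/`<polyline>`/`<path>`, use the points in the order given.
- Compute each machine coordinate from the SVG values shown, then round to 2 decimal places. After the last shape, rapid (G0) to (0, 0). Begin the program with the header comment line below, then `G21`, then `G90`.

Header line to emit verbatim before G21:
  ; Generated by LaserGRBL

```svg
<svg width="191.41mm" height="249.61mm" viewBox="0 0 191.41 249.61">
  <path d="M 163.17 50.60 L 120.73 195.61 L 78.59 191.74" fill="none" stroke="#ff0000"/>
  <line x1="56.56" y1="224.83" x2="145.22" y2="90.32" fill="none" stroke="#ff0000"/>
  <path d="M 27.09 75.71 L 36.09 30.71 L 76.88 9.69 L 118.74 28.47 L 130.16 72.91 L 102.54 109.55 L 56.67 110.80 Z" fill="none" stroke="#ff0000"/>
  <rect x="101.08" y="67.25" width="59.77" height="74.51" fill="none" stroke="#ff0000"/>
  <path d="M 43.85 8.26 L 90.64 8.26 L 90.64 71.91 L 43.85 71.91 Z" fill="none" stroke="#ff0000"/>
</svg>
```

1 u = 1 mm; y_m = 249.61 − y.

[1] `<path>` open polyline, #ff0000→score S517 F2076: (163.17,199.01) → (120.73,54.00) → (78.59,57.87)

[2] `<line>` line segment, #ff0000→score S517 F2076: (56.56,24.78) → (145.22,159.29)

[3] `<path>` regular polygon, #ff0000→score S517 F2076: (27.09,173.90) → (36.09,218.90) → (76.88,239.92) → (118.74,221.14) → (130.16,176.70) → (102.54,140.06) → (56.67,138.81) → (27.09,173.90) (closed)

[4] `<rect>` rectangle, #ff0000→score S517 F2076: (101.08,182.36) → (160.85,182.36) → (160.85,107.85) → (101.08,107.85) → (101.08,182.36) (closed)

[5] `<path>` rectangle, #ff0000→score S517 F2076: (43.85,241.35) → (90.64,241.35) → (90.64,177.70) → (43.85,177.70) → (43.85,241.35) (closed)

; Generated by LaserGRBL
G21
G90
G0 X163.17 Y199.01
M3 S517
G1 X120.73 Y54.00 F2076
G1 X78.59 Y57.87
M5
G0 X56.56 Y24.78
M3 S517
G1 X145.22 Y159.29 F2076
M5
G0 X27.09 Y173.90
M3 S517
G1 X36.09 Y218.90 F2076
G1 X76.88 Y239.92
G1 X118.74 Y221.14
G1 X130.16 Y176.70
G1 X102.54 Y140.06
G1 X56.67 Y138.81
G1 X27.09 Y173.90
M5
G0 X101.08 Y182.36
M3 S517
G1 X160.85 Y182.36 F2076
G1 X160.85 Y107.85
G1 X101.08 Y107.85
G1 X101.08 Y182.36
M5
G0 X43.85 Y241.35
M3 S517
G1 X90.64 Y241.35 F2076
G1 X90.64 Y177.70
G1 X43.85 Y177.70
G1 X43.85 Y241.35
M5
G0 X0.00 Y0.00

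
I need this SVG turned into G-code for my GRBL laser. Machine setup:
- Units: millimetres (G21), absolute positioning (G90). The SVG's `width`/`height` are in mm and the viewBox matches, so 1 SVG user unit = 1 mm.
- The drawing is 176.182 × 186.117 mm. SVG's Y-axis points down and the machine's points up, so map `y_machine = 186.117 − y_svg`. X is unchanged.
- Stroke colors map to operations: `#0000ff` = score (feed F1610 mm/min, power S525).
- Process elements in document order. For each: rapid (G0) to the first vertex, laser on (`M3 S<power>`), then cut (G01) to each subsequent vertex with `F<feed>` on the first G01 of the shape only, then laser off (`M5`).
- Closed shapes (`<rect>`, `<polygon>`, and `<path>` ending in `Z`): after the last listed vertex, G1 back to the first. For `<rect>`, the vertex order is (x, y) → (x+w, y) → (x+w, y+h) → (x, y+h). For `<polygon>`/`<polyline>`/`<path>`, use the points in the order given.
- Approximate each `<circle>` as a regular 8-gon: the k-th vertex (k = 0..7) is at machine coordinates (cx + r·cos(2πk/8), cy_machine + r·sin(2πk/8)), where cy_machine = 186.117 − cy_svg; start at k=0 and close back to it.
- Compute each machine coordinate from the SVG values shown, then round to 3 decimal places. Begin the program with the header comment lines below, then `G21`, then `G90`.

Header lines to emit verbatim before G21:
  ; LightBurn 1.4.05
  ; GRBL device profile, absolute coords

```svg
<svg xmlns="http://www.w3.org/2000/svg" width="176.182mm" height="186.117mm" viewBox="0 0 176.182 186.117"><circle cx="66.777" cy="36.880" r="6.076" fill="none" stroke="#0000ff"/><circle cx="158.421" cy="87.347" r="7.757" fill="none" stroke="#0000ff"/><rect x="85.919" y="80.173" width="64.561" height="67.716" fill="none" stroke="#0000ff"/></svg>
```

; LightBurn 1.4.05
; GRBL device profile, absolute coords
G21
G90
G0 X72.853 Y149.237
M3 S525
G01 X71.073 Y153.533 F1610
G01 X66.777 Y155.313
G01 X62.481 Y153.533
G01 X60.701 Y149.237
G01 X62.481 Y144.941
G01 X66.777 Y143.161
G01 X71.073 Y144.941
G01 X72.853 Y149.237
M5
G0 X166.178 Y98.770
M3 S525
G01 X163.906 Y104.255 F1610
G01 X158.421 Y106.527
G01 X152.936 Y104.255
G01 X150.664 Y98.770
G01 X152.936 Y93.285
G01 X158.421 Y91.013
G01 X163.906 Y93.285
G01 X166.178 Y98.770
M5
G0 X85.919 Y105.944
M3 S525
G01 X150.480 Y105.944 F1610
G01 X150.480 Y38.228
G01 X85.919 Y38.228
G01 X85.919 Y105.944
M5

Since the viewBox matches the mm dimensions, user units are millimetres directly. The only transform is the Y-flip y_m = 186.117 − y_svg.

Shape 1 is a circle drawn with `<circle>`. Its stroke #0000ff means score at S525, F1610. After flipping Y the toolpath is (72.853,149.237) → (71.073,153.533) → (66.777,155.313) → (62.481,153.533) → (60.701,149.237) → (62.481,144.941) → (66.777,143.161) → (71.073,144.941) → (72.853,149.237), returning to the start.

Shape 2 is a circle drawn with `<circle>`. Its stroke #0000ff means score at S525, F1610. After flipping Y the toolpath is (166.178,98.770) → (163.906,104.255) → (158.421,106.527) → (152.936,104.255) → (150.664,98.770) → (152.936,93.285) → (158.421,91.013) → (163.906,93.285) → (166.178,98.770), returning to the start.

Shape 3 is a rectangle drawn with `<rect>`. Its stroke #0000ff means score at S525, F1610. After flipping Y the toolpath is (85.919,105.944) → (150.480,105.944) → (150.480,38.228) → (85.919,38.228) → (85.919,105.944), returning to the start.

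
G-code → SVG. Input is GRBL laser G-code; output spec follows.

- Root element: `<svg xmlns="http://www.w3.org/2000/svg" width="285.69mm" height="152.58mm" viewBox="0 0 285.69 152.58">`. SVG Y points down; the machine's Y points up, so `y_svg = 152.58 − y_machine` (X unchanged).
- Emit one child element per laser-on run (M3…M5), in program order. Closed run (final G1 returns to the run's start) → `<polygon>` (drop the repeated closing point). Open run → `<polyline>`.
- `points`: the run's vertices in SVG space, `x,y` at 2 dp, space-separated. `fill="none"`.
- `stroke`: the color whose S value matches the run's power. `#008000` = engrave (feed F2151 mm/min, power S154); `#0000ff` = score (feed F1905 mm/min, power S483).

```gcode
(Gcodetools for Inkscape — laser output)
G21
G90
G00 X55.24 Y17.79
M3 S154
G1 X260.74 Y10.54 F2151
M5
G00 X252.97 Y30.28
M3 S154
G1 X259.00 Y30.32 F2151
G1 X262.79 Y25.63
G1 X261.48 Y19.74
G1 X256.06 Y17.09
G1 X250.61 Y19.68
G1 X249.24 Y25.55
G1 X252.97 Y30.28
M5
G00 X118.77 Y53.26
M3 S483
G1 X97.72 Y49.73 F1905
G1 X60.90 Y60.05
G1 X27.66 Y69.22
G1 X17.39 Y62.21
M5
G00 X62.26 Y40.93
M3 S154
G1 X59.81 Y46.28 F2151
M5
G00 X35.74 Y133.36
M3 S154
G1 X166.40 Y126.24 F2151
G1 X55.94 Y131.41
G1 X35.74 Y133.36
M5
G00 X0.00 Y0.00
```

<svg xmlns="http://www.w3.org/2000/svg" width="285.69mm" height="152.58mm" viewBox="0 0 285.69 152.58">
  <polyline points="55.24,134.79 260.74,142.04" fill="none" stroke="#008000"/>
  <polygon points="252.97,122.30 259.00,122.26 262.79,126.95 261.48,132.84 256.06,135.49 250.61,132.90 249.24,127.03" fill="none" stroke="#008000"/>
  <polyline points="118.77,99.32 97.72,102.85 60.90,92.53 27.66,83.36 17.39,90.37" fill="none" stroke="#0000ff"/>
  <polyline points="62.26,111.65 59.81,106.30" fill="none" stroke="#008000"/>
  <polygon points="35.74,19.22 166.40,26.34 55.94,21.17" fill="none" stroke="#008000"/>
</svg>

Machine Y-up, SVG Y-down with viewBox height 152.58, so y_svg = 152.58 − y_machine; X carries over.

Run 1: power S154 maps to stroke `#008000` (engrave). The run is open, so emit a `<polyline>` with points (Y-flipped): 55.24,134.79 260.74,142.04.

Run 2: the run's S154 means `#008000` (engrave). The run returns to its start, so emit a `<polygon>` with points (Y-flipped): 252.97,122.30 259.00,122.26 262.79,126.95 261.48,132.84 256.06,135.49 250.61,132.90 249.24,127.03.

Run 3: S483 ⇒ score layer `#0000ff`. The run is open, so emit a `<polyline>` with points (Y-flipped): 118.77,99.32 97.72,102.85 60.90,92.53 27.66,83.36 17.39,90.37.

Run 4: the run's S154 means `#008000` (engrave). The run is open, so emit a `<polyline>` with points (Y-flipped): 62.26,111.65 59.81,106.30.

Run 5: S154 ⇒ engrave layer `#008000`. The run returns to its start, so emit a `<polygon>` with points (Y-flipped): 35.74,19.22 166.40,26.34 55.94,21.17.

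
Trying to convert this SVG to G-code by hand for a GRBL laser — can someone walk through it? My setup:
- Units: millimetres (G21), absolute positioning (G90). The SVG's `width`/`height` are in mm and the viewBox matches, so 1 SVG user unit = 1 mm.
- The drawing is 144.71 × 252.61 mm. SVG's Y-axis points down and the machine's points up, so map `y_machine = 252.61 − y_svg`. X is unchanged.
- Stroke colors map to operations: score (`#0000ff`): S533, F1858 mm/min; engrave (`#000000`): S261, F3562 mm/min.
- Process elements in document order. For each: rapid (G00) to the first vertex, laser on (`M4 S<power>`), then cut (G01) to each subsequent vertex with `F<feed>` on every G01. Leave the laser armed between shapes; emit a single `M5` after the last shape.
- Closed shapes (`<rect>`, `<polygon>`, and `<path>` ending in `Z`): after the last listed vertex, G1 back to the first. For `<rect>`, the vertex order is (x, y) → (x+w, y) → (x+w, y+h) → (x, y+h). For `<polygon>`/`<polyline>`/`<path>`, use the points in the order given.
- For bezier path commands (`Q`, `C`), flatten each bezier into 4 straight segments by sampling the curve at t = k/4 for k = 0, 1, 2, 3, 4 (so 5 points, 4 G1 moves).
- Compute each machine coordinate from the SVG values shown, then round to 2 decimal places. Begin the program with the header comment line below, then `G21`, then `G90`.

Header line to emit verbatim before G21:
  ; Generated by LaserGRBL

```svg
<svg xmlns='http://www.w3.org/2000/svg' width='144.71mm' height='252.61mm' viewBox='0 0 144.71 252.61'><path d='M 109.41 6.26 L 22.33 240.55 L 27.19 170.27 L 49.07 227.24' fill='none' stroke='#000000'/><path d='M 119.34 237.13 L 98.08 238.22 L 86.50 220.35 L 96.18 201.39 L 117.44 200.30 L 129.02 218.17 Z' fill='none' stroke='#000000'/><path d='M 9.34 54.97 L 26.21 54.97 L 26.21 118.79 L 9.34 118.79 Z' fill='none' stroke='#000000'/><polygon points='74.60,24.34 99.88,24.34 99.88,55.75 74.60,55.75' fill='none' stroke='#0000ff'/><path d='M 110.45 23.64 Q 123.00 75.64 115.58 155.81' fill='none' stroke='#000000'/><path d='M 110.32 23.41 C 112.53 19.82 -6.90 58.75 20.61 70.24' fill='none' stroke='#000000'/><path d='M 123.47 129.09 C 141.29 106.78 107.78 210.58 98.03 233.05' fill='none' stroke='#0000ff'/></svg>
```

; Generated by LaserGRBL
G21
G90
G00 X109.41 Y246.35
M4 S261
G01 X22.33 Y12.06 F3562
G01 X27.19 Y82.34 F3562
G01 X49.07 Y25.37 F3562
G00 X119.34 Y15.48
M4 S261
G01 X98.08 Y14.39 F3562
G01 X86.50 Y32.26 F3562
G01 X96.18 Y51.22 F3562
G01 X117.44 Y52.31 F3562
G01 X129.02 Y34.44 F3562
G01 X119.34 Y15.48 F3562
G00 X9.34 Y197.64
M4 S261
G01 X26.21 Y197.64 F3562
G01 X26.21 Y133.82 F3562
G01 X9.34 Y133.82 F3562
G01 X9.34 Y197.64 F3562
G00 X74.60 Y228.27
M4 S533
G01 X99.88 Y228.27 F1858
G01 X99.88 Y196.86 F1858
G01 X74.60 Y196.86 F1858
G01 X74.60 Y228.27 F1858
G00 X110.45 Y228.97
M4 S261
G01 X115.48 Y201.21 F3562
G01 X118.01 Y169.93 F3562
G01 X118.04 Y135.12 F3562
G01 X115.58 Y96.80 F3562
G00 X110.32 Y229.20
M4 S261
G01 X93.37 Y225.01 F3562
G01 X55.98 Y211.44 F3562
G01 X23.33 Y195.04 F3562
G01 X20.61 Y182.37 F3562
G00 X123.47 Y123.52
M4 S533
G01 X128.38 Y119.85 F1858
G01 X121.09 Y88.33 F1858
G01 X108.62 Y48.42 F1858
G01 X98.03 Y19.56 F1858
M5

1 u = 1 mm; y_m = 252.61 − y.

[1] `<path>` open polyline, #000000→engrave S261 F3562: (109.41,246.35) → (22.33,12.06) → (27.19,82.34) → (49.07,25.37)

[2] `<path>` regular polygon, #000000→engrave S261 F3562: (119.34,15.48) → (98.08,14.39) → (86.50,32.26) → (96.18,51.22) → (117.44,52.31) → (129.02,34.44) → (119.34,15.48) (closed)

[3] `<path>` rectangle, #000000→engrave S261 F3562: (9.34,197.64) → (26.21,197.64) → (26.21,133.82) → (9.34,133.82) → (9.34,197.64) (closed)

[4] `<polygon>` rectangle, #0000ff→score S533 F1858: (74.60,228.27) → (99.88,228.27) → (99.88,196.86) → (74.60,196.86) → (74.60,228.27) (closed)

[5] `<path>` quadratic bezier, #000000→engrave S261 F3562: (110.45,228.97) → (115.48,201.21) → (118.01,169.93) → (118.04,135.12) → (115.58,96.80)

[6] `<path>` cubic bezier, #000000→engrave S261 F3562: (110.32,229.20) → (93.37,225.01) → (55.98,211.44) → (23.33,195.04) → (20.61,182.37)

[7] `<path>` cubic bezier, #0000ff→score S533 F1858: (123.47,123.52) → (128.38,119.85) → (121.09,88.33) → (108.62,48.42) → (98.03,19.56)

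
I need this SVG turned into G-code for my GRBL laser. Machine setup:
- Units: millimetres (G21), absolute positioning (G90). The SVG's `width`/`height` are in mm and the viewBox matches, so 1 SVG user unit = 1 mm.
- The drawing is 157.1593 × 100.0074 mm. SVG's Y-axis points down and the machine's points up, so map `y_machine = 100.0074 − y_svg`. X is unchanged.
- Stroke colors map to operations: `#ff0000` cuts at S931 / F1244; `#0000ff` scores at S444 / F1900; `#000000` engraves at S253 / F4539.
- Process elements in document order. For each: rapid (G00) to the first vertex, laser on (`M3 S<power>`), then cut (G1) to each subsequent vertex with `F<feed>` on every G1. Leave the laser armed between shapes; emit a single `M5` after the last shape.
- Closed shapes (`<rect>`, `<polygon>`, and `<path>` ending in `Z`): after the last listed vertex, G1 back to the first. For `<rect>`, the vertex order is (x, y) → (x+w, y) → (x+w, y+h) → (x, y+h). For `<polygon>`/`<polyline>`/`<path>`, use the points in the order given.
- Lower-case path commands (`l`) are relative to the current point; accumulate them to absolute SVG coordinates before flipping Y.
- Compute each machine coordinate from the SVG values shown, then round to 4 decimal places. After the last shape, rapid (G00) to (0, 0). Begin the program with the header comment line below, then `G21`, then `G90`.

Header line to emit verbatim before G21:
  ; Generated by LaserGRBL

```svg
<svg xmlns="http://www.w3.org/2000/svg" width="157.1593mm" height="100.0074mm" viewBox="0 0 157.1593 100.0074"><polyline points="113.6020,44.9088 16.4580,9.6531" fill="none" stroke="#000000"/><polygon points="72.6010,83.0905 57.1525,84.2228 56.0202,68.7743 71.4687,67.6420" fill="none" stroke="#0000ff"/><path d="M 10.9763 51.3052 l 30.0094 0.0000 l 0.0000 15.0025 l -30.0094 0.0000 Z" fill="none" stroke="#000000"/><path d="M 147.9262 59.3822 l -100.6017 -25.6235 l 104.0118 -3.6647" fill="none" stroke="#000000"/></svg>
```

Since the viewBox matches the mm dimensions, user units are millimetres directly. The only transform is the Y-flip y_m = 100.0074 − y_svg.

Shape 1 is a line segment drawn with `<polyline>`. Its stroke #000000 means engrave at S253, F4539. After flipping Y the toolpath is (113.6020,55.0986) → (16.4580,90.3543).

Shape 2 is a regular polygon drawn with `<polygon>`. Its stroke #0000ff means score at S444, F1900. After flipping Y the toolpath is (72.6010,16.9169) → (57.1525,15.7846) → (56.0202,31.2331) → (71.4687,32.3654) → (72.6010,16.9169), returning to the start.

Shape 3 is a rectangle drawn with `<path>`. Its stroke #000000 means engrave at S253, F4539. After flipping Y the toolpath is (10.9763,48.7022) → (40.9857,48.7022) → (40.9857,33.6997) → (10.9763,33.6997) → (10.9763,48.7022), returning to the start.

Shape 4 is a open polyline drawn with `<path>`. Its stroke #000000 means engrave at S253, F4539. After flipping Y the toolpath is (147.9262,40.6252) → (47.3245,66.2487) → (151.3363,69.9134).

; Generated by LaserGRBL
G21
G90
G00 X113.6020 Y55.0986
M3 S253
G1 X16.4580 Y90.3543 F4539
G00 X72.6010 Y16.9169
M3 S444
G1 X57.1525 Y15.7846 F1900
G1 X56.0202 Y31.2331 F1900
G1 X71.4687 Y32.3654 F1900
G1 X72.6010 Y16.9169 F1900
G00 X10.9763 Y48.7022
M3 S253
G1 X40.9857 Y48.7022 F4539
G1 X40.9857 Y33.6997 F4539
G1 X10.9763 Y33.6997 F4539
G1 X10.9763 Y48.7022 F4539
G00 X147.9262 Y40.6252
M3 S253
G1 X47.3245 Y66.2487 F4539
G1 X151.3363 Y69.9134 F4539
M5
G00 X0.0000 Y0.0000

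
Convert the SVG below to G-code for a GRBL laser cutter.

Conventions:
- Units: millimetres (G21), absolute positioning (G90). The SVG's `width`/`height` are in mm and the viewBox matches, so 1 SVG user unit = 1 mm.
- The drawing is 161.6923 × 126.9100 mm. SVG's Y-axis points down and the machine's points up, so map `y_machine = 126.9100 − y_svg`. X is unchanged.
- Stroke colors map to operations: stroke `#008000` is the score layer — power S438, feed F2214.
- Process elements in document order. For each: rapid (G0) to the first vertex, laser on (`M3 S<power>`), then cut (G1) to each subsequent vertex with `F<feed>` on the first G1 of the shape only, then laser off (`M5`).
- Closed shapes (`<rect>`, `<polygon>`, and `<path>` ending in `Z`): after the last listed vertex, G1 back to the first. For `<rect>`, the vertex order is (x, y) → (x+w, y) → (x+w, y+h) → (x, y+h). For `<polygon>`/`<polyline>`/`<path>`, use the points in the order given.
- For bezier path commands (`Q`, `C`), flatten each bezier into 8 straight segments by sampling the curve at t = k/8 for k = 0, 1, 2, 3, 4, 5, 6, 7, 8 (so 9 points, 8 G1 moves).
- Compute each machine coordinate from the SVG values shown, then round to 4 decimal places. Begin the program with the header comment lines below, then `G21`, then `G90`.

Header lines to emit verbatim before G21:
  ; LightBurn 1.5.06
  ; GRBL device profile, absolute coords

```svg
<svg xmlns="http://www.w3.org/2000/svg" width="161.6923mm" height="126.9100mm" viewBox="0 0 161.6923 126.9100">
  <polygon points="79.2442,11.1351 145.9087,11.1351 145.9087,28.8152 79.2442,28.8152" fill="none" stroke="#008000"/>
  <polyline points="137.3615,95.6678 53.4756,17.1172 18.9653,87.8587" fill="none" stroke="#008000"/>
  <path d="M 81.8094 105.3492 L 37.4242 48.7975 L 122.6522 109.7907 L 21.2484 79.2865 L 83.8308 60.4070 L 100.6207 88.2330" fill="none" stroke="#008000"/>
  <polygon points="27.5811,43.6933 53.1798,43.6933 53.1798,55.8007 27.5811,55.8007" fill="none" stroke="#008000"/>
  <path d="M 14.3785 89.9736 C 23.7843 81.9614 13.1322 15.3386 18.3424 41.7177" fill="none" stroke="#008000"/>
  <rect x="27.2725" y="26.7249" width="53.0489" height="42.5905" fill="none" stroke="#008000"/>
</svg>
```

; LightBurn 1.5.06
; GRBL device profile, absolute coords
G21
G90
G0 X79.2442 Y115.7749
M3 S438
G1 X145.9087 Y115.7749 F2214
G1 X145.9087 Y98.0948
G1 X79.2442 Y98.0948
G1 X79.2442 Y115.7749
M5
G0 X137.3615 Y31.2422
M3 S438
G1 X53.4756 Y109.7928 F2214
G1 X18.9653 Y39.0513
M5
G0 X81.8094 Y21.5608
M3 S438
G1 X37.4242 Y78.1125 F2214
G1 X122.6522 Y17.1193
G1 X21.2484 Y47.6235
G1 X83.8308 Y66.5030
G1 X100.6207 Y38.6770
M5
G0 X27.5811 Y83.2167
M3 S438
G1 X53.1798 Y83.2167 F2214
G1 X53.1798 Y71.1093
G1 X27.5811 Y71.1093
G1 X27.5811 Y83.2167
M5
G0 X14.3785 Y36.9364
M3 S438
G1 X17.0356 Y42.3922 F2214
G1 X18.2332 Y51.5661
G1 X18.3923 Y62.6813
G1 X17.9338 Y73.9611
G1 X17.2786 Y83.6288
G1 X16.8477 Y89.9077
G1 X17.0620 Y91.0211
G1 X18.3424 Y85.1923
M5
G0 X27.2725 Y100.1851
M3 S438
G1 X80.3214 Y100.1851 F2214
G1 X80.3214 Y57.5946
G1 X27.2725 Y57.5946
G1 X27.2725 Y100.1851
M5

viewBox `0 0 161.6923 126.9100` with mm width/height → 1 unit = 1 mm. Flip: y_m = 126.9100 − y_svg.

**Shape 1** — `<polygon>` rectangle, stroke `#008000` → score (S438, F2214). Machine vertices: (79.2442,115.7749) → (145.9087,115.7749) → (145.9087,98.0948) → (79.2442,98.0948) → (79.2442,115.7749). Closed: final G1 returns to the first vertex.

**Shape 2** — `<polyline>` open polyline, stroke `#008000` → score (S438, F2214). Machine vertices: (137.3615,31.2422) → (53.4756,109.7928) → (18.9653,39.0513). Open path.

**Shape 3** — `<path>` open polyline, stroke `#008000` → score (S438, F2214). Machine vertices: (81.8094,21.5608) → (37.4242,78.1125) → (122.6522,17.1193) → (21.2484,47.6235) → (83.8308,66.5030) → (100.6207,38.6770). Open path.

**Shape 4** — `<polygon>` rectangle, stroke `#008000` → score (S438, F2214). Machine vertices: (27.5811,83.2167) → (53.1798,83.2167) → (53.1798,71.1093) → (27.5811,71.1093) → (27.5811,83.2167). Closed: final G1 returns to the first vertex.

**Shape 5** — `<path>` cubic bezier, stroke `#008000` → score (S438, F2214). Control points (SVG): P0=(14.3785,89.9736), P1=(23.7843,81.9614), P2=(13.1322,15.3386), P3=(18.3424,41.7177); sampled at t=k/8. Machine vertices: (14.3785,36.9364) → (17.0356,42.3922) → (18.2332,51.5661) → (18.3923,62.6813) → (17.9338,73.9611) → (17.2786,83.6288) → (16.8477,89.9077) → (17.0620,91.0211) → (18.3424,85.1923). Open path.

**Shape 6** — `<rect>` rectangle, stroke `#008000` → score (S438, F2214). Machine vertices: (27.2725,100.1851) → (80.3214,100.1851) → (80.3214,57.5946) → (27.2725,57.5946) → (27.2725,100.1851). Closed: final G1 returns to the first vertex.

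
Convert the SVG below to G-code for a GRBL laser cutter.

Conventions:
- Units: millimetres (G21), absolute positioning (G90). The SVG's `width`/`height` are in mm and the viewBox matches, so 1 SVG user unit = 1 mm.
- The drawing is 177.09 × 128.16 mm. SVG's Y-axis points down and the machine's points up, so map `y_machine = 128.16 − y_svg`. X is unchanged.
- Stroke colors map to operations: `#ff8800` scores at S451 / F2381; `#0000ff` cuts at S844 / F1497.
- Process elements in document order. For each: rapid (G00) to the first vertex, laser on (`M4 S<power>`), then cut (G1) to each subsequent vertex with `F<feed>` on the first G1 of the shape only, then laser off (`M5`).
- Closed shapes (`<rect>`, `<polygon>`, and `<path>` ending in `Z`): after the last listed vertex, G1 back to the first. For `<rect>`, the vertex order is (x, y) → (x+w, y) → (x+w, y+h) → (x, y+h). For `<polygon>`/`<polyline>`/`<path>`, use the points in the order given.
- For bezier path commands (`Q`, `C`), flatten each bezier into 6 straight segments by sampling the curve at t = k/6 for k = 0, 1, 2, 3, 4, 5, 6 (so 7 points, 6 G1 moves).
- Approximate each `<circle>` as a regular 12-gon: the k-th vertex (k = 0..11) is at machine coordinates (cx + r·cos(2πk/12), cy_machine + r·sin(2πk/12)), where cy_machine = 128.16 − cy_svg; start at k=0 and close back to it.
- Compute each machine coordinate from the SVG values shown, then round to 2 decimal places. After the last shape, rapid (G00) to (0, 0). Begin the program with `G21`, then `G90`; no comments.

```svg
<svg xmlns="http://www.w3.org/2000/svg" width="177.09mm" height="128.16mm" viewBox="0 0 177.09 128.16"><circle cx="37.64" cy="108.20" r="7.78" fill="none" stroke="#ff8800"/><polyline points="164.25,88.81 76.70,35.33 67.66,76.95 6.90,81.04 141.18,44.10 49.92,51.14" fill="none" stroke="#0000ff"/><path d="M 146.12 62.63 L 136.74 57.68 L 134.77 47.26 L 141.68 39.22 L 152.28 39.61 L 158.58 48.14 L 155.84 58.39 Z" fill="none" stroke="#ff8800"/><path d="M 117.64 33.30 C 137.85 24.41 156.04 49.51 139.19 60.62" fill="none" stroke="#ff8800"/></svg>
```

G21
G90
G00 X45.42 Y19.96
M4 S451
G1 X44.38 Y23.85 F2381
G1 X41.53 Y26.70
G1 X37.64 Y27.74
G1 X33.75 Y26.70
G1 X30.90 Y23.85
G1 X29.86 Y19.96
G1 X30.90 Y16.07
G1 X33.75 Y13.22
G1 X37.64 Y12.18
G1 X41.53 Y13.22
G1 X44.38 Y16.07
G1 X45.42 Y19.96
M5
G00 X164.25 Y39.35
M4 S844
G1 X76.70 Y92.83 F1497
G1 X67.66 Y51.21
G1 X6.90 Y47.12
G1 X141.18 Y84.06
G1 X49.92 Y77.02
M5
G00 X146.12 Y65.53
M4 S451
G1 X136.74 Y70.48 F2381
G1 X134.77 Y80.90
G1 X141.68 Y88.94
G1 X152.28 Y88.55
G1 X158.58 Y80.02
G1 X155.84 Y69.77
G1 X146.12 Y65.53
M5
G00 X117.64 Y94.86
M4 S451
G1 X127.42 Y96.69 F2381
G1 X135.95 Y94.20
G1 X142.31 Y88.70
G1 X145.58 Y81.54
G1 X144.85 Y74.04
G1 X139.19 Y67.54
M5
G00 X0.00 Y0.00

Since the viewBox matches the mm dimensions, user units are millimetres directly. The only transform is the Y-flip y_m = 128.16 − y_svg.

Shape 1 is a circle drawn with `<circle>`. Its stroke #ff8800 means score at S451, F2381. After flipping Y the toolpath is (45.42,19.96) → (44.38,23.85) → (41.53,26.70) → (37.64,27.74) → (33.75,26.70) → (30.90,23.85) → (29.86,19.96) → (30.90,16.07) → (33.75,13.22) → (37.64,12.18) → (41.53,13.22) → (44.38,16.07) → (45.42,19.96), returning to the start.

Shape 2 is a open polyline drawn with `<polyline>`. Its stroke #0000ff means cut at S844, F1497. After flipping Y the toolpath is (164.25,39.35) → (76.70,92.83) → (67.66,51.21) → (6.90,47.12) → (141.18,84.06) → (49.92,77.02).

Shape 3 is a regular polygon drawn with `<path>`. Its stroke #ff8800 means score at S451, F2381. After flipping Y the toolpath is (146.12,65.53) → (136.74,70.48) → (134.77,80.90) → (141.68,88.94) → (152.28,88.55) → (158.58,80.02) → (155.84,69.77) → (146.12,65.53), returning to the start.

Shape 4 is a cubic bezier drawn with `<path>`. Its stroke #ff8800 means score at S451, F2381. After flipping Y the toolpath is (117.64,94.86) → (127.42,96.69) → (135.95,94.20) → (142.31,88.70) → (145.58,81.54) → (144.85,74.04) → (139.19,67.54).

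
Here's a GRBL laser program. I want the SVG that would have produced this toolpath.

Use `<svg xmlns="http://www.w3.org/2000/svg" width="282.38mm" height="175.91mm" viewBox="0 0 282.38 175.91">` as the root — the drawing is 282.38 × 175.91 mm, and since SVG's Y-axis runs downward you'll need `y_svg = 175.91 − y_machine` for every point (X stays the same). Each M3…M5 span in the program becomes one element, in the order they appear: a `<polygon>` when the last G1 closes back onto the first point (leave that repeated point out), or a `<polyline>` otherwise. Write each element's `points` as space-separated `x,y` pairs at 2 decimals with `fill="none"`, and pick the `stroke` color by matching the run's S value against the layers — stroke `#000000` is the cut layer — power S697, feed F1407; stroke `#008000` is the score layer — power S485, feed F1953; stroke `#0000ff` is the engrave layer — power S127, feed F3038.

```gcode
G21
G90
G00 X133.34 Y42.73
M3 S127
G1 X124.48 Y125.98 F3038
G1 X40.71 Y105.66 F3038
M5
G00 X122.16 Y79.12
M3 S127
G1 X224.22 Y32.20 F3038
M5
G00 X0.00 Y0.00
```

<svg xmlns="http://www.w3.org/2000/svg" width="282.38mm" height="175.91mm" viewBox="0 0 282.38 175.91">
  <polyline points="133.34,133.18 124.48,49.93 40.71,70.25" fill="none" stroke="#0000ff"/>
  <polyline points="122.16,96.79 224.22,143.71" fill="none" stroke="#0000ff"/>
</svg>

y_svg = 175.91 − y_m. Every run uses S127, so all elements get stroke `#0000ff` (engrave).

[1] open run; points: 133.34,133.18 124.48,49.93 40.71,70.25

[2] open run; points: 122.16,96.79 224.22,143.71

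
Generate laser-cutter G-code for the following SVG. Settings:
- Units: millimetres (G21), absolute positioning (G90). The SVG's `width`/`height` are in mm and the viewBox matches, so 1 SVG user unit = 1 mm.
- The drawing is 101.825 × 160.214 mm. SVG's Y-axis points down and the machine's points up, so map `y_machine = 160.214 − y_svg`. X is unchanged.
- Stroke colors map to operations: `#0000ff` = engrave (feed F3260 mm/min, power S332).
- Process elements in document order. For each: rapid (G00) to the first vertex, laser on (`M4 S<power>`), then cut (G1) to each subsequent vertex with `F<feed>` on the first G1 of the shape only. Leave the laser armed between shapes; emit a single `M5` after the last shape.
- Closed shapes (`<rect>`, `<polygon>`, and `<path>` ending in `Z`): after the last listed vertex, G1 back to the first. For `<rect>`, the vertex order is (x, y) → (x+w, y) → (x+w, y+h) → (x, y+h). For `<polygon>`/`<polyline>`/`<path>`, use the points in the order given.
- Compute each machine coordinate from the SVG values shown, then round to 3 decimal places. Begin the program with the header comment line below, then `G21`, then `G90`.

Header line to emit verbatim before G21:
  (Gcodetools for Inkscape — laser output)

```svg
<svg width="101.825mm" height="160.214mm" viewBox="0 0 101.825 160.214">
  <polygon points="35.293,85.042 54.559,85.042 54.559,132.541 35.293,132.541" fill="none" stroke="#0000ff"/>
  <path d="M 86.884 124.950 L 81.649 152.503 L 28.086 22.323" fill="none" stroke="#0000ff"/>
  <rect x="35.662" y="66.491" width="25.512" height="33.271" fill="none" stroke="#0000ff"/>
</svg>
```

1 u = 1 mm; y_m = 160.214 − y.

[1] `<polygon>` rectangle, #0000ff→engrave S332 F3260: (35.293,75.172) → (54.559,75.172) → (54.559,27.673) → (35.293,27.673) → (35.293,75.172) (closed)

[2] `<path>` open polyline, #0000ff→engrave S332 F3260: (86.884,35.264) → (81.649,7.711) → (28.086,137.891)

[3] `<rect>` rectangle, #0000ff→engrave S332 F3260: (35.662,93.723) → (61.174,93.723) → (61.174,60.452) → (35.662,60.452) → (35.662,93.723) (closed)

(Gcodetools for Inkscape — laser output)
G21
G90
G00 X35.293 Y75.172
M4 S332
G1 X54.559 Y75.172 F3260
G1 X54.559 Y27.673
G1 X35.293 Y27.673
G1 X35.293 Y75.172
G00 X86.884 Y35.264
M4 S332
G1 X81.649 Y7.711 F3260
G1 X28.086 Y137.891
G00 X35.662 Y93.723
M4 S332
G1 X61.174 Y93.723 F3260
G1 X61.174 Y60.452
G1 X35.662 Y60.452
G1 X35.662 Y93.723
M5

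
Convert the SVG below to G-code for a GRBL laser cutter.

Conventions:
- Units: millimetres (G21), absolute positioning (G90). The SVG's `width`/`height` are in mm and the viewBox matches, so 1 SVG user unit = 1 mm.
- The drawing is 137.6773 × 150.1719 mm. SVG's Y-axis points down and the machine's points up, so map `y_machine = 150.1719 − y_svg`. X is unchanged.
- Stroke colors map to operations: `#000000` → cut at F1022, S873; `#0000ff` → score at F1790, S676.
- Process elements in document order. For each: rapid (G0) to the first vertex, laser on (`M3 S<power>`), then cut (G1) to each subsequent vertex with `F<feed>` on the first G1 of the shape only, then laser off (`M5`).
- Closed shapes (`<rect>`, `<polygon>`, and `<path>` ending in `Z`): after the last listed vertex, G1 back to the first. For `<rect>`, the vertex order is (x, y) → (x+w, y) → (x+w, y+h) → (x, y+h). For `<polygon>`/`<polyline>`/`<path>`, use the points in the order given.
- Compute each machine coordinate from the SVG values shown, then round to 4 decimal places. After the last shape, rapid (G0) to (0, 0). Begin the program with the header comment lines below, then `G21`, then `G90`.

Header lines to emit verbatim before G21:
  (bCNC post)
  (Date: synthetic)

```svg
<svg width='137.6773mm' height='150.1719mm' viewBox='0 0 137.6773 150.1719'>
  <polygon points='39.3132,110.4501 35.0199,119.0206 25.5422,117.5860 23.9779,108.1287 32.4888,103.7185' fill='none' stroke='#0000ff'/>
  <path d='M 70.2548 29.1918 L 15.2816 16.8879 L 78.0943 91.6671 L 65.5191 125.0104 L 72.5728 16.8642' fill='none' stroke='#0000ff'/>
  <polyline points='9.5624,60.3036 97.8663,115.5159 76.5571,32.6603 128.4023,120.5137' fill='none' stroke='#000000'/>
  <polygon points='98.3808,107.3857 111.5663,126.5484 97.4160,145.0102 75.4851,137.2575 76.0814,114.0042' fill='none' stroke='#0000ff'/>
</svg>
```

viewBox `0 0 137.6773 150.1719` with mm width/height → 1 unit = 1 mm. Flip: y_m = 150.1719 − y_svg.

**Shape 1** — `<polygon>` regular polygon, stroke `#0000ff` → score (S676, F1790). Machine vertices: (39.3132,39.7218) → (35.0199,31.1513) → (25.5422,32.5859) → (23.9779,42.0432) → (32.4888,46.4534) → (39.3132,39.7218). Closed: final G1 returns to the first vertex.

**Shape 2** — `<path>` open polyline, stroke `#0000ff` → score (S676, F1790). Machine vertices: (70.2548,120.9801) → (15.2816,133.2840) → (78.0943,58.5048) → (65.5191,25.1615) → (72.5728,133.3077). Open path.

**Shape 3** — `<polyline>` open polyline, stroke `#000000` → cut (S873, F1022). Machine vertices: (9.5624,89.8683) → (97.8663,34.6560) → (76.5571,117.5116) → (128.4023,29.6582). Open path.

**Shape 4** — `<polygon>` regular polygon, stroke `#0000ff` → score (S676, F1790). Machine vertices: (98.3808,42.7862) → (111.5663,23.6235) → (97.4160,5.1617) → (75.4851,12.9144) → (76.0814,36.1677) → (98.3808,42.7862). Closed: final G1 returns to the first vertex.

(bCNC post)
(Date: synthetic)
G21
G90
G0 X39.3132 Y39.7218
M3 S676
G1 X35.0199 Y31.1513 F1790
G1 X25.5422 Y32.5859
G1 X23.9779 Y42.0432
G1 X32.4888 Y46.4534
G1 X39.3132 Y39.7218
M5
G0 X70.2548 Y120.9801
M3 S676
G1 X15.2816 Y133.2840 F1790
G1 X78.0943 Y58.5048
G1 X65.5191 Y25.1615
G1 X72.5728 Y133.3077
M5
G0 X9.5624 Y89.8683
M3 S873
G1 X97.8663 Y34.6560 F1022
G1 X76.5571 Y117.5116
G1 X128.4023 Y29.6582
M5
G0 X98.3808 Y42.7862
M3 S676
G1 X111.5663 Y23.6235 F1790
G1 X97.4160 Y5.1617
G1 X75.4851 Y12.9144
G1 X76.0814 Y36.1677
G1 X98.3808 Y42.7862
M5
G0 X0.0000 Y0.0000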